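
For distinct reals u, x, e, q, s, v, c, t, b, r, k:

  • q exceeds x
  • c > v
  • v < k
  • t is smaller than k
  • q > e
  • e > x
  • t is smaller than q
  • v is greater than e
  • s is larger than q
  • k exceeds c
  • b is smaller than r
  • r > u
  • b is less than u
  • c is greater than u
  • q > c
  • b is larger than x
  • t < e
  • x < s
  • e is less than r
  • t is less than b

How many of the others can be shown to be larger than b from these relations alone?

6

The elements the relations force above b are u, c, q, r, k, s — no chain reaches any other.
That is 6.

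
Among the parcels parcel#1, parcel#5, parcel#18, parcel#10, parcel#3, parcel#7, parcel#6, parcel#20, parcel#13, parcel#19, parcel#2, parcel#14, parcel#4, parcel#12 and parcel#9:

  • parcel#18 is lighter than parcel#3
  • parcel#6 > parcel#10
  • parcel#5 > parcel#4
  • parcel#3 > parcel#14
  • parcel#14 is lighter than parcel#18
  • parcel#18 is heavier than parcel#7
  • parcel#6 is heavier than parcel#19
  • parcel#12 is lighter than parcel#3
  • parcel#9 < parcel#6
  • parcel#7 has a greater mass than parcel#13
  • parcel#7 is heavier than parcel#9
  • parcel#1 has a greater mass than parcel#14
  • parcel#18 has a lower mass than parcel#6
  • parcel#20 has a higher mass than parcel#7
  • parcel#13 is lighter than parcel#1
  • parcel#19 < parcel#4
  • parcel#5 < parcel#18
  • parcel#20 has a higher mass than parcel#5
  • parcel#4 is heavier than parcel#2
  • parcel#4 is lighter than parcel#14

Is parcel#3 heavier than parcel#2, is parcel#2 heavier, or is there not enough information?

The relevant relations are parcel#2 < parcel#4; parcel#4 < parcel#14; parcel#14 < parcel#18; parcel#18 < parcel#3.
Chaining these gives parcel#2 < parcel#4 < parcel#14 < parcel#18 < parcel#3.
So parcel#3 is heavier.

parcel#3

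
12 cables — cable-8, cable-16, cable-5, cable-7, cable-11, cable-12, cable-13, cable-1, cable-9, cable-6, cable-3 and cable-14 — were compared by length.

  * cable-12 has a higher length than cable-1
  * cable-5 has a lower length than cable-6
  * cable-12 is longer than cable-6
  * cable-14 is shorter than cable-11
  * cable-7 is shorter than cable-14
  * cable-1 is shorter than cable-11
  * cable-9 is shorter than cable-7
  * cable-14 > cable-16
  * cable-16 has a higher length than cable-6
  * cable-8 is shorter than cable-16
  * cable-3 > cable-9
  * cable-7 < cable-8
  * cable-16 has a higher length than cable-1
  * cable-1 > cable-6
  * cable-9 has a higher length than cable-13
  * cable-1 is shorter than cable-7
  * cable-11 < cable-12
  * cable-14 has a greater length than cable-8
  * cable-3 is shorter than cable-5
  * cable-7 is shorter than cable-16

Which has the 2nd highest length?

Chaining the given pairs: cable-13 < cable-9 < cable-3 < cable-5 < cable-6 < cable-1 < cable-7 < cable-8 < cable-16 < cable-14 < cable-11 < cable-12.
Counting 2 from the largest end gives cable-11.

cable-11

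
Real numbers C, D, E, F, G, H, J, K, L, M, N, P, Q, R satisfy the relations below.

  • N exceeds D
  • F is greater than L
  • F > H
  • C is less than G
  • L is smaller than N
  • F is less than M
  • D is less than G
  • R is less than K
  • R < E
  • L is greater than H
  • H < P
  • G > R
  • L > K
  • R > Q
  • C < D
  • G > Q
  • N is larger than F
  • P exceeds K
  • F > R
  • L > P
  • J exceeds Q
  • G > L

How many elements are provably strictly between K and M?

3

Chaining upward from K reaches: P, L, F, N, G.
Chaining downward from M reaches: H, Q, R, P, L, F.
Strictly between K and M are those in both lists: P, L, F — 3 elements.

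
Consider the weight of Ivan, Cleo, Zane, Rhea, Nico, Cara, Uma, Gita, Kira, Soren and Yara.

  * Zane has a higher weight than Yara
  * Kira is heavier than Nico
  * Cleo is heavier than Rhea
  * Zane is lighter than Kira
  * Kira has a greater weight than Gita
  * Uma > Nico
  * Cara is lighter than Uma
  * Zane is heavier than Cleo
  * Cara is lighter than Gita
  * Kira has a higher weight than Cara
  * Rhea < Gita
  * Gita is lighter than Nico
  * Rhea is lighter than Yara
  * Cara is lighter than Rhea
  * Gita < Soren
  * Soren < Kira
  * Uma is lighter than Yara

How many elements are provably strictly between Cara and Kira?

Chaining upward from Cara reaches: Rhea, Gita, Nico, Cleo, Uma, Soren, Yara, Zane.
Chaining downward from Kira reaches: Rhea, Gita, Nico, Cleo, Uma, Soren, Yara, Zane.
Strictly between Cara and Kira are those in both lists: Rhea, Gita, Nico, Cleo, Uma, Soren, Yara, Zane — 8 elements.

8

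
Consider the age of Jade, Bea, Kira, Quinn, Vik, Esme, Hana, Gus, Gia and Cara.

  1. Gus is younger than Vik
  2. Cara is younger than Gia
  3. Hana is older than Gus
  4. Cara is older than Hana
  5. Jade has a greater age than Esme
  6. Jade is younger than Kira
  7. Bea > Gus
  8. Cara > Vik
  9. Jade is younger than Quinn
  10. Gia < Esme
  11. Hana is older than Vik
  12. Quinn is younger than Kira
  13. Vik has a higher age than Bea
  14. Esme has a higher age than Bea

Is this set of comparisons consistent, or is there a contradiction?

consistent

Every relation is compatible with Gus < Bea < Vik < Hana < Cara < Gia < Esme < Jade < Quinn < Kira; the set is consistent.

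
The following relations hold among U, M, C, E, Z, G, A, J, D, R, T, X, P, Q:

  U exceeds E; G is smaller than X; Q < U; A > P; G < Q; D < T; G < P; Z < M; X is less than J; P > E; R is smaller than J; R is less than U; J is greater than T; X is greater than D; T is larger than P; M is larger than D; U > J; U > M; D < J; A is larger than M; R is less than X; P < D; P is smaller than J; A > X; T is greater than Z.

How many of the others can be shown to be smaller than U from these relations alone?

11

From U the given relations immediately reach E, Q, R, M, J.
From those, G, Z, P, D, T, X — 11 in total.
No other element is forced below U by the given relations, so the count is 11.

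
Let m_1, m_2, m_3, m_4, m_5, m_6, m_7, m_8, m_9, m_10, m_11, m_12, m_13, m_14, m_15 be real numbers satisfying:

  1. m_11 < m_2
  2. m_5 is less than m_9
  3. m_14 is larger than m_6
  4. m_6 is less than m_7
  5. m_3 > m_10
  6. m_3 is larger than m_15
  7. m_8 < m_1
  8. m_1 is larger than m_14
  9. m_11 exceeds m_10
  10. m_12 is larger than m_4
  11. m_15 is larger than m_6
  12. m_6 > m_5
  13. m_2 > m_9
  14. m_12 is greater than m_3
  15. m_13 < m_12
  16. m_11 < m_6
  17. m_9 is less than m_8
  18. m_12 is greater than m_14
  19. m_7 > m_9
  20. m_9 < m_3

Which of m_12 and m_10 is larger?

m_12

m_10 < m_11 and m_11 < m_6 give m_10 < m_6.
Then m_6 < m_15 extends the chain to m_15.
With m_15 < m_3: m_10 < m_11 < m_6 < m_15 < m_3.
Then m_3 < m_12 extends the chain to m_12.
So m_10 < m_12; m_12 is the larger of the two.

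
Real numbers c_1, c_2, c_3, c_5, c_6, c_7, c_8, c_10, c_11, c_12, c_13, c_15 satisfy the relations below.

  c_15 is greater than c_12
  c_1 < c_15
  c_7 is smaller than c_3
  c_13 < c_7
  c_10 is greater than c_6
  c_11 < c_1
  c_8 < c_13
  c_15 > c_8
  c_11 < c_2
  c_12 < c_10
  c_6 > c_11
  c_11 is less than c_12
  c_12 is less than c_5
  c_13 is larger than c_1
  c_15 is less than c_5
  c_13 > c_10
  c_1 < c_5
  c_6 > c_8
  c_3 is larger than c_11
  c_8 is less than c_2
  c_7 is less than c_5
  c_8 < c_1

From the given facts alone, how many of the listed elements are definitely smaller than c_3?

Directly below c_3: c_11, c_7.
One step further: c_13 (3 so far).
One step further: c_8, c_1, c_10 (6 so far).
One step further: c_12, c_6 (8 so far).
No other element is forced below c_3 by the given relations, so the count is 8.

8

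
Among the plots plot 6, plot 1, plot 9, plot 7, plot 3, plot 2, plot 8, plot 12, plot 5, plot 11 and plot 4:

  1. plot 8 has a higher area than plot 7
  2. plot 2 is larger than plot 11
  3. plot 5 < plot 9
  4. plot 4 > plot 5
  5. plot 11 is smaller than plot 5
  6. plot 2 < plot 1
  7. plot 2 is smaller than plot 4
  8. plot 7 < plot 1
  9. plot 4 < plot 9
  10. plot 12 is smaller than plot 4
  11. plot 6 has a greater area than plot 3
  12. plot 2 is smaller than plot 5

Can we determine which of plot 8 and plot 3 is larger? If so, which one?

undetermined

Following every chain through plot 8: below plot 8 we get plot 7.
plot 3 is not reached, and no chain runs the other way from plot 3 to plot 8.
So the given relations leave the order of plot 8 and plot 3 undetermined.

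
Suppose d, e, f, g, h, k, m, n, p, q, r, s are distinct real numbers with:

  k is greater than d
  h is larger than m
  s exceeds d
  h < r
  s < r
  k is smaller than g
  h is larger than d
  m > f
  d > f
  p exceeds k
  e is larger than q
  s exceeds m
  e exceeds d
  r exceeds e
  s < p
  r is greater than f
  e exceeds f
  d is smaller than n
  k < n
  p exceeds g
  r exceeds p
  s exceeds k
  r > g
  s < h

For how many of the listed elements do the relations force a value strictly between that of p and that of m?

The relations place m below p. An element lies strictly between them when it is forced above m and also forced below p.
Above m: {s, h, r}. Below p: {f, d, k, g, s}.
Intersection: {s} — 1.

1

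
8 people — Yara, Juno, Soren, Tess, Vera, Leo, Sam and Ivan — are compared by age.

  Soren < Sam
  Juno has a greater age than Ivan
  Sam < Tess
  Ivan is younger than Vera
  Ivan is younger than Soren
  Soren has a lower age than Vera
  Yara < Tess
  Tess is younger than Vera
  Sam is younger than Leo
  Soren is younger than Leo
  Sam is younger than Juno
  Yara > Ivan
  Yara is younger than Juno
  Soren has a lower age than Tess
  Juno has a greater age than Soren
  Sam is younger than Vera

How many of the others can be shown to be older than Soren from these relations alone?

5

The elements the relations force above Soren are Sam, Tess, Juno, Leo, Vera — no chain reaches any other.
That is 5.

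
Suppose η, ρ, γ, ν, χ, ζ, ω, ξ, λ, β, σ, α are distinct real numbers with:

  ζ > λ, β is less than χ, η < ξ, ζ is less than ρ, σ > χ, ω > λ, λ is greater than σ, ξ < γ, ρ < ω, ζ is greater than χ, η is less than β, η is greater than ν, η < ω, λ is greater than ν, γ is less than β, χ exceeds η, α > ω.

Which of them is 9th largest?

γ

The consecutive relations fix a unique order: ν < η < ξ < γ < β < χ < σ < λ < ζ < ρ < ω < α.
Counting 9 from the largest end gives γ.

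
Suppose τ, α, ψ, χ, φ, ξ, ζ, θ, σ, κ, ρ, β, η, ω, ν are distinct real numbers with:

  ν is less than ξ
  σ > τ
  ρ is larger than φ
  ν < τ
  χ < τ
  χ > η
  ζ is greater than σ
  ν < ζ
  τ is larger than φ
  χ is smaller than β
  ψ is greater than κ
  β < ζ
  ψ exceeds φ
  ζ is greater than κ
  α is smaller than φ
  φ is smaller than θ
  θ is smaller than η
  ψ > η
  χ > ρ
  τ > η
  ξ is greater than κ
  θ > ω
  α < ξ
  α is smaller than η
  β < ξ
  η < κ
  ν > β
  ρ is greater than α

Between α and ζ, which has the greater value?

α < φ and φ < θ give α < θ.
With θ < η: α < φ < θ < η.
With η < χ: α < φ < θ < η < χ.
Then χ < β extends the chain to β.
Then β < ν extends the chain to ν.
With ν < τ: α < φ < θ < η < χ < β < ν < τ.
Then τ < σ extends the chain to σ.
Then σ < ζ extends the chain to ζ.
So α < ζ; ζ is the larger of the two.

ζ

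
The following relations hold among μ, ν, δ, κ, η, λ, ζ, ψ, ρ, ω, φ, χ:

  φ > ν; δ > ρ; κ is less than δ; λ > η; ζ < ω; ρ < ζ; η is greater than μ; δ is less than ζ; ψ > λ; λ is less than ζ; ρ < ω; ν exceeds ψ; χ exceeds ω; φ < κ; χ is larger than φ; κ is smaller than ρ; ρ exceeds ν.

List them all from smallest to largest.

Each adjacent pair is fixed by a given relation: μ < η; η < λ; λ < ψ; ψ < ν; ν < φ; φ < κ; κ < ρ; ρ < δ; δ < ζ; ζ < ω; ω < χ. Chaining them end to end gives the full order.

μ < η < λ < ψ < ν < φ < κ < ρ < δ < ζ < ω < χ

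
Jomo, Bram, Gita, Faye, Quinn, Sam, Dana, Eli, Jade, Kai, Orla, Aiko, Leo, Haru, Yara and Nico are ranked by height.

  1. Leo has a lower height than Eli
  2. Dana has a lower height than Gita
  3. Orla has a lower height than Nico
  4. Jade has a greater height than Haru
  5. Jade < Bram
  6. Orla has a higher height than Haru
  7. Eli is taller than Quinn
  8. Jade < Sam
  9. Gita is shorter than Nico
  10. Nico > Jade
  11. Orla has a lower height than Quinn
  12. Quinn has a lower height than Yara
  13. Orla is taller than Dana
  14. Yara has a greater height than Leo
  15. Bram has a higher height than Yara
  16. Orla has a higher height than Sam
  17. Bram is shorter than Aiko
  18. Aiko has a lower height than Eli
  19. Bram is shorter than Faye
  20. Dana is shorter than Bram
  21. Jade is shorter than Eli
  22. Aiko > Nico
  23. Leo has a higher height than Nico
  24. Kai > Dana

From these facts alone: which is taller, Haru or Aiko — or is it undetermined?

Haru < Jade and Jade < Sam give Haru < Sam.
Then Sam < Orla extends the chain to Orla.
Then Orla < Nico extends the chain to Nico.
Then Nico < Leo extends the chain to Leo.
Then Leo < Yara extends the chain to Yara.
With Yara < Bram: Haru < Jade < Sam < Orla < Nico < Leo < Yara < Bram.
Then Bram < Aiko extends the chain to Aiko.
So Aiko is taller.

Aiko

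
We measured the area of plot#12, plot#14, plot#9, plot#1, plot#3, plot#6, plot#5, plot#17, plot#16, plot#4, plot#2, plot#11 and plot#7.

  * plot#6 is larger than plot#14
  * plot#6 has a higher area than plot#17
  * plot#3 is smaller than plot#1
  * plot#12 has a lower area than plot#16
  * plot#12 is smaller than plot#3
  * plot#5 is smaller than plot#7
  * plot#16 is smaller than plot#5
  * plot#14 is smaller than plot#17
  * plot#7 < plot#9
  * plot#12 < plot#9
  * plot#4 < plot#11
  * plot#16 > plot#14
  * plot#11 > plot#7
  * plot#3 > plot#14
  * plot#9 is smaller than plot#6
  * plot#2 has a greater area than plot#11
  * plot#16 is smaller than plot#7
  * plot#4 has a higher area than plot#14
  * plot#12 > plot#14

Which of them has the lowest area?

plot#14

Chaining upward from plot#14: directly above it, plot#4, plot#12, plot#16, plot#17, plot#6, plot#3; then plot#5, plot#7, plot#11, plot#9, plot#1; then plot#2.
That covers every other element, and nothing is given below plot#14, so plot#14 is the lowest area.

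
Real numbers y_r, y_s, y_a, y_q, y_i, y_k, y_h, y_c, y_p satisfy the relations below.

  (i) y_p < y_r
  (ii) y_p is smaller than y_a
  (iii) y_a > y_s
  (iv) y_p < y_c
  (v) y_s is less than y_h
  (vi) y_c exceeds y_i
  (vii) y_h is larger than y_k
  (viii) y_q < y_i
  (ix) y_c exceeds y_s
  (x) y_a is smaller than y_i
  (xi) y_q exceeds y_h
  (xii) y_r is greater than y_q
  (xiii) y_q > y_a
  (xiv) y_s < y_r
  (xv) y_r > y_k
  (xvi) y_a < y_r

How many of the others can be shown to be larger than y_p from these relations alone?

5

The elements the relations force above y_p are y_a, y_q, y_i, y_c, y_r — no chain reaches any other.
That is 5.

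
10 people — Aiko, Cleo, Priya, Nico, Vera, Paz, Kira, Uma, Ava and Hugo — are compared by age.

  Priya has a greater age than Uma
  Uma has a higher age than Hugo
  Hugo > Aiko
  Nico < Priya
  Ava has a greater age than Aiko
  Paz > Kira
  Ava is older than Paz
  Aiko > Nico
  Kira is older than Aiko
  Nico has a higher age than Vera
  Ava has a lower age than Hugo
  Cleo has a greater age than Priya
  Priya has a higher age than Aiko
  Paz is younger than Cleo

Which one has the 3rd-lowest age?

Aiko

The consecutive relations fix a unique order: Vera < Nico < Aiko < Kira < Paz < Ava < Hugo < Uma < Priya < Cleo.
Counting 3 from the smallest end gives Aiko.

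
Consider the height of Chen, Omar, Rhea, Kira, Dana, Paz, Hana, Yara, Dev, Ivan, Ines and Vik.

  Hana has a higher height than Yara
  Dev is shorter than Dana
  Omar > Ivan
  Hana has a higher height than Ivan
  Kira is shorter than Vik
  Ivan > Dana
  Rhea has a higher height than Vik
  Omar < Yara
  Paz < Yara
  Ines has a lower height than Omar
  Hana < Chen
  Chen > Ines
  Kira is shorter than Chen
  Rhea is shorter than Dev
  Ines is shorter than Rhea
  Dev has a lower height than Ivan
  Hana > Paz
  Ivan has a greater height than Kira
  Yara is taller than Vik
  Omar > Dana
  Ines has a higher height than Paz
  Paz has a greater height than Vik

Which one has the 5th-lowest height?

Piecing the relations together gives one ordering: Kira < Vik < Paz < Ines < Rhea < Dev < Dana < Ivan < Omar < Yara < Hana < Chen.
Counting 5 from the smallest end gives Rhea.

Rhea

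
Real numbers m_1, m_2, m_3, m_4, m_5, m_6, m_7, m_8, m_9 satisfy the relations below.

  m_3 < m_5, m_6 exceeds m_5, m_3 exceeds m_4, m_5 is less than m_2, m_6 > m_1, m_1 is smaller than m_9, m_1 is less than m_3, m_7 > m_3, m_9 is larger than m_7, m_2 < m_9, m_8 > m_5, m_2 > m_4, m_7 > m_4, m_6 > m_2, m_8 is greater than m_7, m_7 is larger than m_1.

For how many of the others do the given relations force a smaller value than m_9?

From m_9 the given relations immediately reach m_1, m_7, m_2.
From those, m_4, m_3, m_5 — 6 in total.
Nothing else is reachable below m_9; 6 in all.

6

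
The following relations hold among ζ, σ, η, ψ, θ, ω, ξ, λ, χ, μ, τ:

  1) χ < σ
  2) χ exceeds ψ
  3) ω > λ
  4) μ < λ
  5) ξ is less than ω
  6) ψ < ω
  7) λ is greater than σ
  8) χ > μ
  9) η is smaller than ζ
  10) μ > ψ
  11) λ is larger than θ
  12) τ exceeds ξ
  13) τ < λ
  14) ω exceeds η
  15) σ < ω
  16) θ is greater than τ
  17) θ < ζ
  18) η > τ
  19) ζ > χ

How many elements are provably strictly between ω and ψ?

4

The relations place ψ below ω. An element lies strictly between them when it is forced above ψ and also forced below ω.
Above ψ: {μ, χ, σ, ζ, λ}. Below ω: {ξ, μ, χ, τ, η, θ, σ, λ}.
Intersection: {μ, χ, σ, λ} — 4.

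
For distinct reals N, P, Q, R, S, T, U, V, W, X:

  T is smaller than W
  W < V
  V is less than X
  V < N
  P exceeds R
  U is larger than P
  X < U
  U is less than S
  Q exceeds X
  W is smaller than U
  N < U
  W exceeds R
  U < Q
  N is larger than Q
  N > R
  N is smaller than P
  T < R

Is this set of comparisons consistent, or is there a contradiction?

Chaining the given relations yields Q < N < P < U, so Q < U. But one relation states U < Q. These cannot both hold.

inconsistent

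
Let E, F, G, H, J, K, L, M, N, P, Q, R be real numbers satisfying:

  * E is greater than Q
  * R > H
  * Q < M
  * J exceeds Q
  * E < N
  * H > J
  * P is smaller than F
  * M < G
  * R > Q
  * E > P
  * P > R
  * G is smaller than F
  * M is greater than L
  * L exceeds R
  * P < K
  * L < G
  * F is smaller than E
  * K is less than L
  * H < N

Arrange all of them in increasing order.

Q < J < H < R < P < K < L < M < G < F < E < N

Nothing is placed below Q, so it is least; from there Q < J; J < H; H < R; R < P; P < K; K < L; L < M; M < G; G < F; F < E; E < N, each given directly.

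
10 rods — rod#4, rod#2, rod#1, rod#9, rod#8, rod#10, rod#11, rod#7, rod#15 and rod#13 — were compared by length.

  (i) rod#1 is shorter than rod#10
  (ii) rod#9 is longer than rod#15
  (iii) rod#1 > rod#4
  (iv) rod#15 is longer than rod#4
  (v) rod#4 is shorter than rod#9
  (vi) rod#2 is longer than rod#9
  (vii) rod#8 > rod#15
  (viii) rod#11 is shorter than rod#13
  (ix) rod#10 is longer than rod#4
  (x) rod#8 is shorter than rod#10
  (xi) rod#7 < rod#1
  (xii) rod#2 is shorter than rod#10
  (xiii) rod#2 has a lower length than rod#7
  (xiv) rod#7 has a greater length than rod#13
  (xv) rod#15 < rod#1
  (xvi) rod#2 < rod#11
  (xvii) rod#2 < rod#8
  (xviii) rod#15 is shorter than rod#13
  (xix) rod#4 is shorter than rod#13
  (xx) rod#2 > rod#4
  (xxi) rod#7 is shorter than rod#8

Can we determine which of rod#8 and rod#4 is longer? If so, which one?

rod#8

rod#4 < rod#15 and rod#15 < rod#9 give rod#4 < rod#9.
With rod#9 < rod#2: rod#4 < rod#15 < rod#9 < rod#2.
Then rod#2 < rod#11 extends the chain to rod#11.
Then rod#11 < rod#13 extends the chain to rod#13.
Then rod#13 < rod#7 extends the chain to rod#7.
With rod#7 < rod#8: rod#4 < rod#15 < rod#9 < rod#2 < rod#11 < rod#13 < rod#7 < rod#8.
So rod#8 is longer.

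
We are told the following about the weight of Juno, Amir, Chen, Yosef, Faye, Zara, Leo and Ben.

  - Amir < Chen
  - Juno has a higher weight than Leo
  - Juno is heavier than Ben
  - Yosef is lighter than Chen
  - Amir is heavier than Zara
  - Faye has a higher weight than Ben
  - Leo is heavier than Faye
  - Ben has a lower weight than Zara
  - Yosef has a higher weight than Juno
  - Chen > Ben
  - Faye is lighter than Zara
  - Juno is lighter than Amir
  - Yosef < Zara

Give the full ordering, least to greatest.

Ben < Faye < Leo < Juno < Yosef < Zara < Amir < Chen

Nothing is placed below Ben, so it is least; from there Ben < Faye; Faye < Leo; Leo < Juno; Juno < Yosef; Yosef < Zara; Zara < Amir; Amir < Chen, each given directly.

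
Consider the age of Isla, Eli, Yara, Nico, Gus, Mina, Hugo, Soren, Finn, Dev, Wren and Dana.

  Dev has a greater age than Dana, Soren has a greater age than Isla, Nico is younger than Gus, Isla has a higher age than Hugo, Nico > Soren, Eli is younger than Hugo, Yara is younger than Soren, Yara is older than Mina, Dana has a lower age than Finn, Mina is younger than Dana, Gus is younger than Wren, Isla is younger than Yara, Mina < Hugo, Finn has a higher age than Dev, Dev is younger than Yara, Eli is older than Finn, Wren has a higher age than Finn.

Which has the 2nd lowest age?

Chaining the given pairs: Mina < Dana < Dev < Finn < Eli < Hugo < Isla < Yara < Soren < Nico < Gus < Wren.
Counting 2 from the smallest end gives Dana.

Dana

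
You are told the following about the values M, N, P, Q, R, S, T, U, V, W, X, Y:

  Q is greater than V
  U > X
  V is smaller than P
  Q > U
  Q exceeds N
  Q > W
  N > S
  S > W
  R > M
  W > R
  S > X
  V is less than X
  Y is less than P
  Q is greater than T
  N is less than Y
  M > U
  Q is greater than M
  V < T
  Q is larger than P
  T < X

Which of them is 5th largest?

Piecing the relations together gives one ordering: V < T < X < U < M < R < W < S < N < Y < P < Q.
The 5th largest is S.

S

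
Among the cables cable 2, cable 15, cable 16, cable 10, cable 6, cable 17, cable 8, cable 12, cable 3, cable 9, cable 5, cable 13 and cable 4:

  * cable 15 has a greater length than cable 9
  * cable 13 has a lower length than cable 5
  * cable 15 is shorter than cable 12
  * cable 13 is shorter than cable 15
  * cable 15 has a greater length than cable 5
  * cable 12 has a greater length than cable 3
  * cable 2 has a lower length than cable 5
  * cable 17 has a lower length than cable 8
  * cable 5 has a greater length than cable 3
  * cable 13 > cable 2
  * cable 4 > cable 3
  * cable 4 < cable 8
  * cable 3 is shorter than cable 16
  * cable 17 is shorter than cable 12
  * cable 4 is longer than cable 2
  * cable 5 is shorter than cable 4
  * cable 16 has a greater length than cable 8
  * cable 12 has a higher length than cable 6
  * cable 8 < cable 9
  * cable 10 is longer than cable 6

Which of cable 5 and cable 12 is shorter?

Link the given pairs in sequence: cable 5 < cable 4; cable 4 < cable 8; cable 8 < cable 9; cable 9 < cable 15; cable 15 < cable 12.
Chaining these gives cable 5 < cable 4 < cable 8 < cable 9 < cable 15 < cable 12.
So cable 5 < cable 12; cable 5 is the shorter of the two.

cable 5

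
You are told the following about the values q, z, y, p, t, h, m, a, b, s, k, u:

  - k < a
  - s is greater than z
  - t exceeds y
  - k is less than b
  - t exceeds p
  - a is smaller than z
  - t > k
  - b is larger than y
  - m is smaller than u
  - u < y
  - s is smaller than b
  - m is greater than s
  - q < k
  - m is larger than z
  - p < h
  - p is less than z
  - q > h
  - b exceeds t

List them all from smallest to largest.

p < h < q < k < a < z < s < m < u < y < t < b

Each adjacent pair is fixed by a given relation: p < h; h < q; q < k; k < a; a < z; z < s; s < m; m < u; u < y; y < t; t < b. Chaining them end to end gives the full order.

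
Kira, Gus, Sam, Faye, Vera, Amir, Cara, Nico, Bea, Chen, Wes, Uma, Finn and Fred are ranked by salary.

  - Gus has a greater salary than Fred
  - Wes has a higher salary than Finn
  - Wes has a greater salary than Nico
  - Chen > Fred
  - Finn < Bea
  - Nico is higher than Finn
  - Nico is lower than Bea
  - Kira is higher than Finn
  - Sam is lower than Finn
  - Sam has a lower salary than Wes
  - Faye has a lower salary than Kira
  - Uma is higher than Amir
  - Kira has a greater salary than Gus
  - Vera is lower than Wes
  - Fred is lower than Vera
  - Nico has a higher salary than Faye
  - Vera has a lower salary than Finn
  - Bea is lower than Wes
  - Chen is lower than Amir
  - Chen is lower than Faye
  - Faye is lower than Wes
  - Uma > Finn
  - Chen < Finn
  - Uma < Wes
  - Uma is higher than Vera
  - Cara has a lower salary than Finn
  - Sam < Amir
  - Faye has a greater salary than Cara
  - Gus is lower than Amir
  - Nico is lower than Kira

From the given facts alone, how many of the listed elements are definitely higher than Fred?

11

From Fred the given relations immediately reach Gus, Chen, Vera.
From those, Faye, Finn, Amir, Uma, Wes, Kira — 9 in total.
From those, Nico, Bea — 11 in total.
No other element is forced above Fred by the given relations, so the count is 11.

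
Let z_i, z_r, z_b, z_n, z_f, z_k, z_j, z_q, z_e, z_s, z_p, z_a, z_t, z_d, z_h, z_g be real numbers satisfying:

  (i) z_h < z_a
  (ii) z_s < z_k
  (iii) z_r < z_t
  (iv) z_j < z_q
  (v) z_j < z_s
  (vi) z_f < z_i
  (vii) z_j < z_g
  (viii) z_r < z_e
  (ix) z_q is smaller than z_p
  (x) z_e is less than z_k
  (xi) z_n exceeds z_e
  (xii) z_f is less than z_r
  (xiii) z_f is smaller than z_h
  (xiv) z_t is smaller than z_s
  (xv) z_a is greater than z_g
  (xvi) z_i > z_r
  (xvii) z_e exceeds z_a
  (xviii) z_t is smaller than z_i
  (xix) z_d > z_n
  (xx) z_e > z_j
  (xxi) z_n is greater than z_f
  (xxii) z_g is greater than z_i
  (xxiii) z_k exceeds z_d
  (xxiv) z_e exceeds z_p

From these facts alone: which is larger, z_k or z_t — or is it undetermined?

z_k

Following the relations from z_t: z_t < z_i < z_g < z_a < z_e < z_n < z_d < z_k.
So z_k is larger.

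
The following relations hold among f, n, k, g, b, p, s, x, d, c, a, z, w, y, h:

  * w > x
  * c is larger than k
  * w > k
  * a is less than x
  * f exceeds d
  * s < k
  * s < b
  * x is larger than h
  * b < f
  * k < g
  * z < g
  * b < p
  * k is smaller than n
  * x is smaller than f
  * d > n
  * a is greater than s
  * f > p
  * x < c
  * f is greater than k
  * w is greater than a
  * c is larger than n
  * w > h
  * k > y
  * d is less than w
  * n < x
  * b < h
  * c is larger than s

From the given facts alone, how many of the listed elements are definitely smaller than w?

9

From w the given relations immediately reach a, k, h, x, d.
From those, s, b, y, n — 9 in total.
No other element is forced below w by the given relations, so the count is 9.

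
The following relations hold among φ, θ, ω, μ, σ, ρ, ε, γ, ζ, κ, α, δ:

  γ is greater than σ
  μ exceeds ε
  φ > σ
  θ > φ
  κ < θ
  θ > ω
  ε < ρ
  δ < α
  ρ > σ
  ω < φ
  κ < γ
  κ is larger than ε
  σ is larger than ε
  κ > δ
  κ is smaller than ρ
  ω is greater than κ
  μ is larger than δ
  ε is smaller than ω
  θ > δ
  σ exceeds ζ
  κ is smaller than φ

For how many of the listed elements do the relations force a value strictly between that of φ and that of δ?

2

Chaining upward from δ reaches: κ, ω, α, ρ, μ, γ, θ.
Chaining downward from φ reaches: ε, ζ, σ, κ, ω.
Strictly between δ and φ are those in both lists: κ, ω — 2 elements.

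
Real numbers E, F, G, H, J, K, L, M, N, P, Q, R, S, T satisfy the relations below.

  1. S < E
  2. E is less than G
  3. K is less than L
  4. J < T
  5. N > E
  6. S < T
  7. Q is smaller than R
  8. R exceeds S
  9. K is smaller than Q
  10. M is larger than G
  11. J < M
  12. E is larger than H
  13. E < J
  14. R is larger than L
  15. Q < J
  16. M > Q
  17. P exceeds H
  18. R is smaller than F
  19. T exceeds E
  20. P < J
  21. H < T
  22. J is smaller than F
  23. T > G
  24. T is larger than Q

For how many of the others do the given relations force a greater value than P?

From P the given relations immediately reach J.
From those, M, T, F — 4 in total.
Nothing else is reachable above P; 4 in all.

4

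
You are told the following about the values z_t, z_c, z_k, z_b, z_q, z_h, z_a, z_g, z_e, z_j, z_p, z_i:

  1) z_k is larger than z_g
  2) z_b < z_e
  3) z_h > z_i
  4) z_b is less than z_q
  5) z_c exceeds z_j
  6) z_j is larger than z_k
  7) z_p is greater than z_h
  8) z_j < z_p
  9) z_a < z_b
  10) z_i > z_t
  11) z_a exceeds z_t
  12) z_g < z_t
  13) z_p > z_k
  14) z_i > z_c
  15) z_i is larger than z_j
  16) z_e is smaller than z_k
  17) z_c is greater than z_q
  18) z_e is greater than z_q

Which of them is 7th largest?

Chaining the given pairs: z_g < z_t < z_a < z_b < z_q < z_e < z_k < z_j < z_c < z_i < z_h < z_p.
The 7th largest is z_e.

z_e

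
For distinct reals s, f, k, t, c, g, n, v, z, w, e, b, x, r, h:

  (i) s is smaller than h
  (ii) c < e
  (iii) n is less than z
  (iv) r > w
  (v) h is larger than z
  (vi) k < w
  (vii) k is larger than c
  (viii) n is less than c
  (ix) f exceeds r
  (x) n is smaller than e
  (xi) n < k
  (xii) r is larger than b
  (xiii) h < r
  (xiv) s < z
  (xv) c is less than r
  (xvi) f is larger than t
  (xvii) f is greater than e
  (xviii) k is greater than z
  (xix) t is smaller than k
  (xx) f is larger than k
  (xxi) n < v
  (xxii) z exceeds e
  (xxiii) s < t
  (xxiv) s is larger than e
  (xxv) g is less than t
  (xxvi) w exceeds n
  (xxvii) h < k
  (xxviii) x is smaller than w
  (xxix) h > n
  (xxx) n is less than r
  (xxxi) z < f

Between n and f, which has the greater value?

Link the given pairs in sequence: n < c; c < e; e < s; s < z; z < h; h < k; k < w; w < r; r < f.
Chaining these gives n < c < e < s < z < h < k < w < r < f.
So n < f; f is the larger of the two.

f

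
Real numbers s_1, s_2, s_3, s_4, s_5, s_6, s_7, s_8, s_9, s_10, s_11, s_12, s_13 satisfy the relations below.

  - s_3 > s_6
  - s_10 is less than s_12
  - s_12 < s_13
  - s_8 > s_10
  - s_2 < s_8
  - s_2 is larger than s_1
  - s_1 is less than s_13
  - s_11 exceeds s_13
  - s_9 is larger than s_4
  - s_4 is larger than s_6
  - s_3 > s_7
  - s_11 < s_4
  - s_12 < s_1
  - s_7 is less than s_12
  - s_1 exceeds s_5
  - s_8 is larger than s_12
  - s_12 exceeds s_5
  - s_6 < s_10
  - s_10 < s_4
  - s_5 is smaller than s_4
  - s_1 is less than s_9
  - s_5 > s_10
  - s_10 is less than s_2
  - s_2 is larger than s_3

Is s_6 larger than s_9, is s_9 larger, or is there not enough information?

Link the given pairs in sequence: s_6 < s_10; s_10 < s_5; s_5 < s_12; s_12 < s_13; s_13 < s_11; s_11 < s_4; s_4 < s_9.
Chaining these gives s_6 < s_10 < s_5 < s_12 < s_13 < s_11 < s_4 < s_9.
So s_9 is larger.

s_9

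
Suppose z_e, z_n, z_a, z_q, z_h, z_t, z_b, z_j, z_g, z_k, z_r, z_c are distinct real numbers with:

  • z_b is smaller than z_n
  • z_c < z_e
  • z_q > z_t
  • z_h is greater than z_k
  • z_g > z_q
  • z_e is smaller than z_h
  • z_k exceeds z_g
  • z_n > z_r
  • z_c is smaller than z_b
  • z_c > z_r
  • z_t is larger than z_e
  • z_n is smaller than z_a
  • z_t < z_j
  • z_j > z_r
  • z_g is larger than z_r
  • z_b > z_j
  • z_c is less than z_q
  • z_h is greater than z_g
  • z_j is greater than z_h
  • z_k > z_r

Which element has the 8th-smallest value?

z_h

Piecing the relations together gives one ordering: z_r < z_c < z_e < z_t < z_q < z_g < z_k < z_h < z_j < z_b < z_n < z_a.
The 8th smallest is z_h.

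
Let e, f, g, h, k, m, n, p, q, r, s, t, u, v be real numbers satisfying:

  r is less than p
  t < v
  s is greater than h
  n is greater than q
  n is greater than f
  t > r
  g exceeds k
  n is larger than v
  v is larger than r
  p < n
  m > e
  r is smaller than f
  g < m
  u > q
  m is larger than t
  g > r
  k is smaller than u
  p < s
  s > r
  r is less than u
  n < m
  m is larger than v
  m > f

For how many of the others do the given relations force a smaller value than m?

10

The elements the relations force below m are r, q, f, k, t, p, v, n, e, g — no chain reaches any other.
That is 10.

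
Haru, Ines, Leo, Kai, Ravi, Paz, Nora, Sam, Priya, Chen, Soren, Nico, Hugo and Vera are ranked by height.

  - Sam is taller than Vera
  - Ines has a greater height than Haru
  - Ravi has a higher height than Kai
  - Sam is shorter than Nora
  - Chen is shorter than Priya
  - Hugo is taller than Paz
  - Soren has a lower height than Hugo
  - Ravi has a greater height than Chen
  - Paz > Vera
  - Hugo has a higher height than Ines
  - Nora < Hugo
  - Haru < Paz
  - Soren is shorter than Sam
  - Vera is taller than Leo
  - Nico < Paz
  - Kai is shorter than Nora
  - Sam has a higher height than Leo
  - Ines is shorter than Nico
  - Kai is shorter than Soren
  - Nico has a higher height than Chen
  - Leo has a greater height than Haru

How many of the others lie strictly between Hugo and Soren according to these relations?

2

The relations place Soren below Hugo. An element lies strictly between them when it is forced above Soren and also forced below Hugo.
Above Soren: {Sam, Nora}. Below Hugo: {Kai, Haru, Chen, Leo, Vera, Ines, Nico, Paz, Sam, Nora}.
Intersection: {Sam, Nora} — 2.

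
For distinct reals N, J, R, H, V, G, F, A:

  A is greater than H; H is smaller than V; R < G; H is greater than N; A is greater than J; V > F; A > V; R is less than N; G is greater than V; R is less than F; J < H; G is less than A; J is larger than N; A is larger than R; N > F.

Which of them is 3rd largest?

Piecing the relations together gives one ordering: R < F < N < J < H < V < G < A.
The 3rd largest is V.

V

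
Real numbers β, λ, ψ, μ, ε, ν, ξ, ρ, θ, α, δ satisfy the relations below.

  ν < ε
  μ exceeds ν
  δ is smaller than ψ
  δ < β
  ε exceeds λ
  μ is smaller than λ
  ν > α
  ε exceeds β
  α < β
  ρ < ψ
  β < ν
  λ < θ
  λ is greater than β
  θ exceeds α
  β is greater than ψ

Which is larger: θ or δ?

Link the given pairs in sequence: δ < ψ; ψ < β; β < ν; ν < μ; μ < λ; λ < θ.
Chaining these gives δ < ψ < β < ν < μ < λ < θ.
So δ < θ; θ is the larger of the two.

θ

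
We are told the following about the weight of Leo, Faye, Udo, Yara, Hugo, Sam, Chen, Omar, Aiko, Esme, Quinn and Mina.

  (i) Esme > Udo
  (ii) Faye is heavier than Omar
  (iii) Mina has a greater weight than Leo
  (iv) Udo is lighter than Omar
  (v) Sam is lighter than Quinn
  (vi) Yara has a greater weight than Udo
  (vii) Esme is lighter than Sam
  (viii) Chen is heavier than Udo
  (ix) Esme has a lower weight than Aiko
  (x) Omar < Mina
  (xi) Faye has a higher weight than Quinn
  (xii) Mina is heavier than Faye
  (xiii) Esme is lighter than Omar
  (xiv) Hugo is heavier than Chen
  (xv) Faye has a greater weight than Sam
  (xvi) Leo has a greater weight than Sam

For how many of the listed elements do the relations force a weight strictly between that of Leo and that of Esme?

The relations place Esme below Leo. An element lies strictly between them when it is forced above Esme and also forced below Leo.
Above Esme: {Sam, Quinn, Omar, Aiko, Faye, Mina}. Below Leo: {Udo, Sam}.
Intersection: {Sam} — 1.

1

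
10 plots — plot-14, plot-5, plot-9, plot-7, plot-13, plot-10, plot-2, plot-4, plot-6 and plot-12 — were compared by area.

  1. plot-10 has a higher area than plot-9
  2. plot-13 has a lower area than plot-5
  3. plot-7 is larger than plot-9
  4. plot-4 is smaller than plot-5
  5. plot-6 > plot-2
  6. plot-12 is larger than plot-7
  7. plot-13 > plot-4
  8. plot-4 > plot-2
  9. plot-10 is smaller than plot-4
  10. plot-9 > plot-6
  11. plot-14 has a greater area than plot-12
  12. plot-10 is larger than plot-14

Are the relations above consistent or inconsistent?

The single ordering plot-2 < plot-6 < plot-9 < plot-7 < plot-12 < plot-14 < plot-10 < plot-4 < plot-13 < plot-5 satisfies every listed relation, so no contradiction arises.

consistent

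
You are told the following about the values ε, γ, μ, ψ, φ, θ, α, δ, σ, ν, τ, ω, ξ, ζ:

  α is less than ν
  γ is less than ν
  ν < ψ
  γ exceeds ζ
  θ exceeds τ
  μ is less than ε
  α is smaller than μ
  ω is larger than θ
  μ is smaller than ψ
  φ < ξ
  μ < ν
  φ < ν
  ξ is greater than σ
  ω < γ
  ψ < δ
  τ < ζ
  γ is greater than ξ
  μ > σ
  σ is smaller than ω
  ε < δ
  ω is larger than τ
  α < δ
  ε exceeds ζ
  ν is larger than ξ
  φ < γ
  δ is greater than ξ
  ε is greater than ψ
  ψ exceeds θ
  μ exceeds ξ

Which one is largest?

Chaining downward from δ: directly below it, ξ, α, ψ, ε; then ζ, σ, φ, μ, θ, ν; then τ, γ; then ω.
That covers every other element, and nothing is given above δ, so δ is the largest.

δ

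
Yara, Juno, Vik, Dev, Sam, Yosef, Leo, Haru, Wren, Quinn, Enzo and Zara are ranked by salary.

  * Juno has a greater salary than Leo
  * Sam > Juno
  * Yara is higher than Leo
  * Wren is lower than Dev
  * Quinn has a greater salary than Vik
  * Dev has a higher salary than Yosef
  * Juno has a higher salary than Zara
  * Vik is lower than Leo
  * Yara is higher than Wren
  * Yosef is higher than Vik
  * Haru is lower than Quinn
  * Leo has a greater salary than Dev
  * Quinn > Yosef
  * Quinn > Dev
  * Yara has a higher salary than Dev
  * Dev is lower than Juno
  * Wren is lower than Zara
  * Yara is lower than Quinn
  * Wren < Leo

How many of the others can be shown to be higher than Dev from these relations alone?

Directly above Dev: Leo, Juno, Yara, Quinn.
One step further: Sam (5 so far).
No other element is forced above Dev by the given relations, so the count is 5.

5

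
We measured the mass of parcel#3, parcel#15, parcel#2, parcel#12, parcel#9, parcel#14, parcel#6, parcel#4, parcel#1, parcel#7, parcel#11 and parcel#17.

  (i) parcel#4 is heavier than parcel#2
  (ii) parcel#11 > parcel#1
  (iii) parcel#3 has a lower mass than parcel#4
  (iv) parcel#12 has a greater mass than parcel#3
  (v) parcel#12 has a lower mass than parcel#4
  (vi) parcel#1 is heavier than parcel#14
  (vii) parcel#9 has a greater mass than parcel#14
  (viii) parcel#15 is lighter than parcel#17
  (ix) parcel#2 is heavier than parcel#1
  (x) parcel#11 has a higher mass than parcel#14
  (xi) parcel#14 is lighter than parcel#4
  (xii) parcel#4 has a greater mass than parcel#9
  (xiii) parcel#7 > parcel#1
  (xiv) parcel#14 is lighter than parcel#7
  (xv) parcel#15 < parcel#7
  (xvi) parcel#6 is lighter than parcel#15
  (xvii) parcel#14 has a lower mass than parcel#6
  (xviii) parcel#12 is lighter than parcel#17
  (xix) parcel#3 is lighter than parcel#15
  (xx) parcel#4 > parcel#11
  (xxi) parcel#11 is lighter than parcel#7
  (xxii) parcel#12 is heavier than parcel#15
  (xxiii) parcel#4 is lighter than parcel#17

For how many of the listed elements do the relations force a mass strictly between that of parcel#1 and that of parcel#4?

Chaining upward from parcel#1 reaches: parcel#11, parcel#2, parcel#7, parcel#17.
Chaining downward from parcel#4 reaches: parcel#3, parcel#14, parcel#6, parcel#11, parcel#2, parcel#15, parcel#9, parcel#12.
Strictly between parcel#1 and parcel#4 are those in both lists: parcel#11, parcel#2 — 2 elements.

2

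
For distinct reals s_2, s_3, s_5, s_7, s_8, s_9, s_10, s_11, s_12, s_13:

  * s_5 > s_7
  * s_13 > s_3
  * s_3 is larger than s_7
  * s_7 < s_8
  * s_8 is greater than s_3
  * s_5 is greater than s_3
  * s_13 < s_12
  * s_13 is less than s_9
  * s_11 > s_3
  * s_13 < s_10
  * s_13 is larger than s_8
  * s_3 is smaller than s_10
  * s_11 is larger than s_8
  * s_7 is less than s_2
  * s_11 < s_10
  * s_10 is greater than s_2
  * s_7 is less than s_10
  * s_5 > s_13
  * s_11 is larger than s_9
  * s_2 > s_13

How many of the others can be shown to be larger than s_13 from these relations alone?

Directly above s_13: s_9, s_12, s_2, s_10, s_5.
One step further: s_11 (6 so far).
Nothing else is reachable above s_13; 6 in all.

6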